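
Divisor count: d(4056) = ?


4056 = 2^3 × 3^1 × 13^2
d(4056) = (3+1) × (1+1) × (2+1) = 24

24 divisors


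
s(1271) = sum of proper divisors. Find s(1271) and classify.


Proper divisors: 1, 31, 41
Sum = 1 + 31 + 41 = 73
73 < 1271 → deficient

s(1271) = 73 (deficient)


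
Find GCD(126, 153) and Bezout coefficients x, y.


Tabular extended Euclidean (each row: r = 126*s + 153*t):
r=126, s=1, t=0
r=153, s=0, t=1
q=0: r=126, s=1, t=0   [126*(1) + 153*(0) = 126]
q=1: r=27, s=-1, t=1   [126*(-1) + 153*(1) = 27]
q=4: r=18, s=5, t=-4   [126*(5) + 153*(-4) = 18]
q=1: r=9, s=-6, t=5   [126*(-6) + 153*(5) = 9]
q=2: r=0, s=17, t=-14   [126*(17) + 153*(-14) = 0]
GCD = 9; from the row with r=9: x=-6, y=5
Check: 126*(-6) + 153*(5) = -756 + 765 = 9

GCD = 9, x = -6, y = 5


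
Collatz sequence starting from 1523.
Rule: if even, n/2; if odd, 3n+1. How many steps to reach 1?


1523 → 4570 → 2285 → 6856 → 3428 → 1714 → 857 → 2572 → 1286 → 643 → 1930 → 965 → 2896 → 1448 → 724 → 362 → 181 → 544 → 272 → 136 → 68 → 34 → 17 → 52 → 26 → 13 → 40 → 20 → 10 → 5 → 16 → 8 → 4 → 2 → 1
Total steps = 34

34 steps


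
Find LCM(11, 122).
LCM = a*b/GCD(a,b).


GCD(11, 122) = 1
LCM = 11*122/1 = 1342/1 = 1342

LCM = 1342


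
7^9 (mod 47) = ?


7^1 mod 47 = 7
7^2 mod 47 = 2
7^3 mod 47 = 14
7^4 mod 47 = 4
7^5 mod 47 = 28
7^6 mod 47 = 8
7^7 mod 47 = 9
7^8 mod 47 = 16
7^9 mod 47 = 18


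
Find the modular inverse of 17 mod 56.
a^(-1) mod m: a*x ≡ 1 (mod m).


Use the extended Euclidean algorithm on (56, 17); each row r = 56*s + 17*t:
r=56, s=1, t=0
r=17, s=0, t=1
q=3: r=5, s=1, t=-3   [56*(1) + 17*(-3) = 5]
q=3: r=2, s=-3, t=10   [56*(-3) + 17*(10) = 2]
q=2: r=1, s=7, t=-23   [56*(7) + 17*(-23) = 1]
q=2: r=0, s=-17, t=56   [56*(-17) + 17*(56) = 0]
GCD = 1 with t = -23, so 17*(-23) ≡ 1 (mod 56)
Inverse = -23 mod 56 = 33
Check: 17 * 33 = 561 ≡ 1 (mod 56)

17^(-1) ≡ 33 (mod 56)


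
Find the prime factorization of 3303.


3303 / 3 = 1101
1101 / 3 = 367
367 / 367 = 1
3303 = 3^2 × 367


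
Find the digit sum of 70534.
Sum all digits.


7 + 0 + 5 + 3 + 4 = 19


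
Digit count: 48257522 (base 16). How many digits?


48257522 in base 16 = 2E059F2
Number of digits = 7

7 digits (base 16)


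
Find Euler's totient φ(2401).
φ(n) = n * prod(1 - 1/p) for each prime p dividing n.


2401 = 7^4
Prime factors: 7
φ(2401) = 2401 × (1-1/7)
= 2401 × 6/7 = 2058

φ(2401) = 2058


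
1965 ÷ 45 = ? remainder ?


1965 = 45 * 43 + 30
Check: 1935 + 30 = 1965

q = 43, r = 30


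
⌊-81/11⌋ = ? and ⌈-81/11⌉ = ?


-81/11 = -7.3636
floor = -8
ceil = -7

floor = -8, ceil = -7


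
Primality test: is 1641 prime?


1641 / 3 = 547 (exact division)
1641 is NOT prime.

No, 1641 is not prime


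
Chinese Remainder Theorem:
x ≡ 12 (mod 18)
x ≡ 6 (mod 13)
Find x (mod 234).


M = 18*13 = 234
M1 = M/18 = 13, M2 = M/13 = 18
M1^(-1) mod 18 = 7, M2^(-1) mod 13 = 8
x = 12*13*7 + 6*18*8 = 1956
1956 mod 234 = 84
Check: 84 mod 18 = 12 ✓, 84 mod 13 = 6 ✓

x ≡ 84 (mod 234)


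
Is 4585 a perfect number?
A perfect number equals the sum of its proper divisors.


Proper divisors of 4585: 1, 5, 7, 35, 131, 655, 917
Sum = 1 + 5 + 7 + 35 + 131 + 655 + 917 = 1751

No, 4585 is not perfect (1751 ≠ 4585)


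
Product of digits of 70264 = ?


7 × 0 × 2 × 6 × 4 = 0


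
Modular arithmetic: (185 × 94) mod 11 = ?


185 × 94 = 17390
17390 mod 11 = 10


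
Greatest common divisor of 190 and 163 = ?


190 = 1 * 163 + 27
163 = 6 * 27 + 1
27 = 27 * 1 + 0
GCD = 1


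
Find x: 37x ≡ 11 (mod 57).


GCD(37, 57) = 1, unique solution
a^(-1) mod 57 = 37
x = 37 * 11 mod 57 = 8

x ≡ 8 (mod 57)


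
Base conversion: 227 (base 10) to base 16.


227 (base 10) = 227 (decimal)
227 (decimal) = E3 (base 16)


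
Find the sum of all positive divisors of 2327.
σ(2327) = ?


Divisors of 2327: 1, 13, 179, 2327
Sum = 1 + 13 + 179 + 2327 = 2520

σ(2327) = 2520


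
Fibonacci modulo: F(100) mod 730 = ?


F(k) mod 730 for k=1..100:
1, 1, 2, 3, 5, 8, 13, 21, 34, 55, 89, 144, 233, 377, 610, 257, 137, 394, 531, 195, 726, 191, 187, 378, 565, 213, 48, 261, 309, 570, 149, 719, 138, 127, 265, 392, 657, 319, 246, 565, 81, 646, 727, 643, 640, 553, 463, 286, 19, 305, 324, 629, 223, 122, 345, 467, 82, 549, 631, 450, 351, 71, 422, 493, 185, 678, 133, 81, 214, 295, 509, 74, 583, 657, 510, 437, 217, 654, 141, 65, 206, 271, 477, 18, 495, 513, 278, 61, 339, 400, 9, 409, 418, 97, 515, 612, 397, 279, 676, 225
F(100) mod 730 = 225


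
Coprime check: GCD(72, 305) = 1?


Euclidean algorithm:
305 = 4 * 72 + 17
72 = 4 * 17 + 4
17 = 4 * 4 + 1
4 = 4 * 1 + 0
GCD(72, 305) = 1

Yes, coprime (GCD = 1)


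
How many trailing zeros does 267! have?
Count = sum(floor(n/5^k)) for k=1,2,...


floor(267/5) = 53
floor(267/25) = 10
floor(267/125) = 2
Total = 65

65 trailing zeros


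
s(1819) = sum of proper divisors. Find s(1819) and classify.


Proper divisors: 1, 17, 107
Sum = 1 + 17 + 107 = 125
125 < 1819 → deficient

s(1819) = 125 (deficient)


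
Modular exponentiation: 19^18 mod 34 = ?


19^1 mod 34 = 19
19^2 mod 34 = 21
19^3 mod 34 = 25
19^4 mod 34 = 33
19^5 mod 34 = 15
19^6 mod 34 = 13
19^7 mod 34 = 9
19^8 mod 34 = 1
19^9 mod 34 = 19
19^10 mod 34 = 21
19^11 mod 34 = 25
19^12 mod 34 = 33
19^13 mod 34 = 15
19^14 mod 34 = 13
19^15 mod 34 = 9
19^16 mod 34 = 1
19^17 mod 34 = 19
19^18 mod 34 = 21


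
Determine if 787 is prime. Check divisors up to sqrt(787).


Check divisors up to sqrt(787) = 28.0535
No divisors found.
787 is prime.

Yes, 787 is prime


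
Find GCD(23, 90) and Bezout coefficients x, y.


Tabular extended Euclidean (each row: r = 23*s + 90*t):
r=23, s=1, t=0
r=90, s=0, t=1
q=0: r=23, s=1, t=0   [23*(1) + 90*(0) = 23]
q=3: r=21, s=-3, t=1   [23*(-3) + 90*(1) = 21]
q=1: r=2, s=4, t=-1   [23*(4) + 90*(-1) = 2]
q=10: r=1, s=-43, t=11   [23*(-43) + 90*(11) = 1]
q=2: r=0, s=90, t=-23   [23*(90) + 90*(-23) = 0]
GCD = 1; from the row with r=1: x=-43, y=11
Check: 23*(-43) + 90*(11) = -989 + 990 = 1

GCD = 1, x = -43, y = 11


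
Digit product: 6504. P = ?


6 × 5 × 0 × 4 = 0


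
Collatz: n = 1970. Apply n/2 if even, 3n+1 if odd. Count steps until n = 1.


1970 → 985 → 2956 → 1478 → 739 → 2218 → 1109 → 3328 → 1664 → 832 → 416 → 208 → 104 → 52 → 26 → 13 → 40 → 20 → 10 → 5 → 16 → 8 → 4 → 2 → 1
Total steps = 24

24 steps


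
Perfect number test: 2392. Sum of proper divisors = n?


Proper divisors of 2392: 1, 2, 4, 8, 13, 23, 26, 46, 52, 92, 104, 184, 299, 598, 1196
Sum = 1 + 2 + 4 + 8 + 13 + 23 + 26 + 46 + 52 + 92 + 104 + 184 + 299 + 598 + 1196 = 2648

No, 2392 is not perfect (2648 ≠ 2392)


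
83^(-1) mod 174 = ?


Use the extended Euclidean algorithm on (174, 83); each row r = 174*s + 83*t:
r=174, s=1, t=0
r=83, s=0, t=1
q=2: r=8, s=1, t=-2   [174*(1) + 83*(-2) = 8]
q=10: r=3, s=-10, t=21   [174*(-10) + 83*(21) = 3]
q=2: r=2, s=21, t=-44   [174*(21) + 83*(-44) = 2]
q=1: r=1, s=-31, t=65   [174*(-31) + 83*(65) = 1]
q=2: r=0, s=83, t=-174   [174*(83) + 83*(-174) = 0]
GCD = 1 with t = 65, so 83*(65) ≡ 1 (mod 174)
Inverse = 65 mod 174 = 65
Check: 83 * 65 = 5395 ≡ 1 (mod 174)

83^(-1) ≡ 65 (mod 174)


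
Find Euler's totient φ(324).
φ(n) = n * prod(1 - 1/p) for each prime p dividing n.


324 = 2^2 × 3^4
Prime factors: 2, 3
φ(324) = 324 × (1-1/2) × (1-1/3)
= 324 × 1/2 × 2/3 = 108

φ(324) = 108


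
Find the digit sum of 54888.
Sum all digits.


5 + 4 + 8 + 8 + 8 = 33


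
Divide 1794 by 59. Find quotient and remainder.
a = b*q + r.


1794 = 59 * 30 + 24
Check: 1770 + 24 = 1794

q = 30, r = 24


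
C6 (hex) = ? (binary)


C6 (base 16) = 198 (decimal)
198 (decimal) = 11000110 (base 2)


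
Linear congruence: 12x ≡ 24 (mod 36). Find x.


GCD(12, 36) = 12 divides 24
Divide: 1x ≡ 2 (mod 3)
x ≡ 2 (mod 3)


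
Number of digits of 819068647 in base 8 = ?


819068647 in base 8 = 6064377347
Number of digits = 10

10 digits (base 8)


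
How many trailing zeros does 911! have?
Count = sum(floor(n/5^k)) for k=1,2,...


floor(911/5) = 182
floor(911/25) = 36
floor(911/125) = 7
floor(911/625) = 1
Total = 226

226 trailing zeros


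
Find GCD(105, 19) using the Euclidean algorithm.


105 = 5 * 19 + 10
19 = 1 * 10 + 9
10 = 1 * 9 + 1
9 = 9 * 1 + 0
GCD = 1


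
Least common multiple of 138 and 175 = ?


GCD(138, 175) = 1
LCM = 138*175/1 = 24150/1 = 24150

LCM = 24150


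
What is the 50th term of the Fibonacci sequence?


Sequence: 1, 1, 2, 3, 5, 8, 13, 21, 34, 55, 89, 144, 233, 377, 610, 987, 1597, 2584, 4181, 6765, 10946, 17711, 28657, 46368, 75025, 121393, 196418, 317811, 514229, 832040, 1346269, 2178309, 3524578, 5702887, 9227465, 14930352, 24157817, 39088169, 63245986, 102334155, 165580141, 267914296, 433494437, 701408733, 1134903170, 1836311903, 2971215073, 4807526976, 7778742049, 12586269025
F(50) = 12586269025


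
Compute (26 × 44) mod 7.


26 × 44 = 1144
1144 mod 7 = 3


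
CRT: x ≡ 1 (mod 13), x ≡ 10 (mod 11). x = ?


M = 13*11 = 143
M1 = M/13 = 11, M2 = M/11 = 13
M1^(-1) mod 13 = 6, M2^(-1) mod 11 = 6
x = 1*11*6 + 10*13*6 = 846
846 mod 143 = 131
Check: 131 mod 13 = 1 ✓, 131 mod 11 = 10 ✓

x ≡ 131 (mod 143)


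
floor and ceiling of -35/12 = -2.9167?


-35/12 = -2.9167
floor = -3
ceil = -2

floor = -3, ceil = -2


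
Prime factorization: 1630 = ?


1630 / 2 = 815
815 / 5 = 163
163 / 163 = 1
1630 = 2 × 5 × 163


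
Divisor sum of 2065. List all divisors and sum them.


Divisors of 2065: 1, 5, 7, 35, 59, 295, 413, 2065
Sum = 1 + 5 + 7 + 35 + 59 + 295 + 413 + 2065 = 2880

σ(2065) = 2880


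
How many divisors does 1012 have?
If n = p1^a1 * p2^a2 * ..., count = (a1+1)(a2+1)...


1012 = 2^2 × 11^1 × 23^1
d(1012) = (2+1) × (1+1) × (1+1) = 12

12 divisors


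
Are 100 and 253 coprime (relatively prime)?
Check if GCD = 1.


Euclidean algorithm:
253 = 2 * 100 + 53
100 = 1 * 53 + 47
53 = 1 * 47 + 6
47 = 7 * 6 + 5
6 = 1 * 5 + 1
5 = 5 * 1 + 0
GCD(100, 253) = 1

Yes, coprime (GCD = 1)


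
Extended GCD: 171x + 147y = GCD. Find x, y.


Tabular extended Euclidean (each row: r = 171*s + 147*t):
r=171, s=1, t=0
r=147, s=0, t=1
q=1: r=24, s=1, t=-1   [171*(1) + 147*(-1) = 24]
q=6: r=3, s=-6, t=7   [171*(-6) + 147*(7) = 3]
q=8: r=0, s=49, t=-57   [171*(49) + 147*(-57) = 0]
GCD = 3; from the row with r=3: x=-6, y=7
Check: 171*(-6) + 147*(7) = -1026 + 1029 = 3

GCD = 3, x = -6, y = 7


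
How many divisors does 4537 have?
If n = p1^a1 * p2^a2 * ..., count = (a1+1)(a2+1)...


4537 = 13^1 × 349^1
d(4537) = (1+1) × (1+1) = 4

4 divisors


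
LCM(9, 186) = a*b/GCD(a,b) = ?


GCD(9, 186) = 3
LCM = 9*186/3 = 1674/3 = 558

LCM = 558


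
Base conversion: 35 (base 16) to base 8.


35 (base 16) = 53 (decimal)
53 (decimal) = 65 (base 8)


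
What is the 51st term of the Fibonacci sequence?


Sequence: 1, 1, 2, 3, 5, 8, 13, 21, 34, 55, 89, 144, 233, 377, 610, 987, 1597, 2584, 4181, 6765, 10946, 17711, 28657, 46368, 75025, 121393, 196418, 317811, 514229, 832040, 1346269, 2178309, 3524578, 5702887, 9227465, 14930352, 24157817, 39088169, 63245986, 102334155, 165580141, 267914296, 433494437, 701408733, 1134903170, 1836311903, 2971215073, 4807526976, 7778742049, 12586269025, 20365011074
F(51) = 20365011074


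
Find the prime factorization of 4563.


4563 / 3 = 1521
1521 / 3 = 507
507 / 3 = 169
169 / 13 = 13
13 / 13 = 1
4563 = 3^3 × 13^2


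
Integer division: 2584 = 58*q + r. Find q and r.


2584 = 58 * 44 + 32
Check: 2552 + 32 = 2584

q = 44, r = 32


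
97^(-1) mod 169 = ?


Use the extended Euclidean algorithm on (169, 97); each row r = 169*s + 97*t:
r=169, s=1, t=0
r=97, s=0, t=1
q=1: r=72, s=1, t=-1   [169*(1) + 97*(-1) = 72]
q=1: r=25, s=-1, t=2   [169*(-1) + 97*(2) = 25]
q=2: r=22, s=3, t=-5   [169*(3) + 97*(-5) = 22]
q=1: r=3, s=-4, t=7   [169*(-4) + 97*(7) = 3]
q=7: r=1, s=31, t=-54   [169*(31) + 97*(-54) = 1]
q=3: r=0, s=-97, t=169   [169*(-97) + 97*(169) = 0]
GCD = 1 with t = -54, so 97*(-54) ≡ 1 (mod 169)
Inverse = -54 mod 169 = 115
Check: 97 * 115 = 11155 ≡ 1 (mod 169)

97^(-1) ≡ 115 (mod 169)


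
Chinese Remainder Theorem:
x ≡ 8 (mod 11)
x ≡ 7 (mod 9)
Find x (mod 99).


M = 11*9 = 99
M1 = M/11 = 9, M2 = M/9 = 11
M1^(-1) mod 11 = 5, M2^(-1) mod 9 = 5
x = 8*9*5 + 7*11*5 = 745
745 mod 99 = 52
Check: 52 mod 11 = 8 ✓, 52 mod 9 = 7 ✓

x ≡ 52 (mod 99)


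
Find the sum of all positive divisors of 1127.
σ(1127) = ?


Divisors of 1127: 1, 7, 23, 49, 161, 1127
Sum = 1 + 7 + 23 + 49 + 161 + 1127 = 1368

σ(1127) = 1368


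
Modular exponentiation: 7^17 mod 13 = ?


7^1 mod 13 = 7
7^2 mod 13 = 10
7^3 mod 13 = 5
7^4 mod 13 = 9
7^5 mod 13 = 11
7^6 mod 13 = 12
7^7 mod 13 = 6
7^8 mod 13 = 3
7^9 mod 13 = 8
7^10 mod 13 = 4
7^11 mod 13 = 2
7^12 mod 13 = 1
7^13 mod 13 = 7
7^14 mod 13 = 10
7^15 mod 13 = 5
7^16 mod 13 = 9
7^17 mod 13 = 11


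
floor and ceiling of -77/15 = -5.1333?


-77/15 = -5.1333
floor = -6
ceil = -5

floor = -6, ceil = -5


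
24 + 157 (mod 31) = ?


24 + 157 = 181
181 mod 31 = 26


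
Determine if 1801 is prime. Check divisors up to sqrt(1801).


Check divisors up to sqrt(1801) = 42.4382
No divisors found.
1801 is prime.

Yes, 1801 is prime


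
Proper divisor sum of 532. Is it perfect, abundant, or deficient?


Proper divisors: 1, 2, 4, 7, 14, 19, 28, 38, 76, 133, 266
Sum = 1 + 2 + 4 + 7 + 14 + 19 + 28 + 38 + 76 + 133 + 266 = 588
588 > 532 → abundant

s(532) = 588 (abundant)


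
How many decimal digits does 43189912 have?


43189912 has 8 digits in base 10
floor(log10(43189912)) + 1 = floor(7.6354) + 1 = 8

8 digits (base 10)


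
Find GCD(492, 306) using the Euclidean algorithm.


492 = 1 * 306 + 186
306 = 1 * 186 + 120
186 = 1 * 120 + 66
120 = 1 * 66 + 54
66 = 1 * 54 + 12
54 = 4 * 12 + 6
12 = 2 * 6 + 0
GCD = 6


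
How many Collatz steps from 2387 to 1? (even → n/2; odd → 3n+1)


2387 → 7162 → 3581 → 10744 → 5372 → 2686 → 1343 → 4030 → 2015 → 6046 → 3023 → 9070 → 4535 → 13606 → 6803 → 20410 → 10205 → 30616 → 15308 → 7654 → 3827 → 11482 → 5741 → 17224 → 8612 → 4306 → 2153 → 6460 → 3230 → 1615 → 4846 → 2423 → 7270 → 3635 → 10906 → 5453 → 16360 → 8180 → 4090 → 2045 → 6136 → 3068 → 1534 → 767 → 2302 → 1151 → 3454 → 1727 → 5182 → 2591 → 7774 → 3887 → 11662 → 5831 → 17494 → 8747 → 26242 → 13121 → 39364 → 19682 → 9841 → 29524 → 14762 → 7381 → 22144 → 11072 → 5536 → 2768 → 1384 → 692 → 346 → 173 → 520 → 260 → 130 → 65 → 196 → 98 → 49 → 148 → 74 → 37 → 112 → 56 → 28 → 14 → 7 → 22 → 11 → 34 → 17 → 52 → 26 → 13 → 40 → 20 → 10 → 5 → 16 → 8 → 4 → 2 → 1
Total steps = 102

102 steps


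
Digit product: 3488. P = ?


3 × 4 × 8 × 8 = 768


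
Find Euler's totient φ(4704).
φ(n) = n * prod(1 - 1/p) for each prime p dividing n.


4704 = 2^5 × 3 × 7^2
Prime factors: 2, 3, 7
φ(4704) = 4704 × (1-1/2) × (1-1/3) × (1-1/7)
= 4704 × 1/2 × 2/3 × 6/7 = 1344

φ(4704) = 1344


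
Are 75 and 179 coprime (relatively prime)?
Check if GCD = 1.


Euclidean algorithm:
179 = 2 * 75 + 29
75 = 2 * 29 + 17
29 = 1 * 17 + 12
17 = 1 * 12 + 5
12 = 2 * 5 + 2
5 = 2 * 2 + 1
2 = 2 * 1 + 0
GCD(75, 179) = 1

Yes, coprime (GCD = 1)


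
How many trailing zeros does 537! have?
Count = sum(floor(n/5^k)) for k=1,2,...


floor(537/5) = 107
floor(537/25) = 21
floor(537/125) = 4
Total = 132

132 trailing zeros


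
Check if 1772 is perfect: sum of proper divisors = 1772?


Proper divisors of 1772: 1, 2, 4, 443, 886
Sum = 1 + 2 + 4 + 443 + 886 = 1336

No, 1772 is not perfect (1336 ≠ 1772)


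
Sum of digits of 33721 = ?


3 + 3 + 7 + 2 + 1 = 16


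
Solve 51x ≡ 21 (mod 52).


GCD(51, 52) = 1, unique solution
a^(-1) mod 52 = 51
x = 51 * 21 mod 52 = 31

x ≡ 31 (mod 52)


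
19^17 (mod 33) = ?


19^1 mod 33 = 19
19^2 mod 33 = 31
19^3 mod 33 = 28
19^4 mod 33 = 4
19^5 mod 33 = 10
19^6 mod 33 = 25
19^7 mod 33 = 13
19^8 mod 33 = 16
19^9 mod 33 = 7
19^10 mod 33 = 1
19^11 mod 33 = 19
19^12 mod 33 = 31
19^13 mod 33 = 28
19^14 mod 33 = 4
19^15 mod 33 = 10
19^16 mod 33 = 25
19^17 mod 33 = 13


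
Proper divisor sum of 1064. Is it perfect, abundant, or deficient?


Proper divisors: 1, 2, 4, 7, 8, 14, 19, 28, 38, 56, 76, 133, 152, 266, 532
Sum = 1 + 2 + 4 + 7 + 8 + 14 + 19 + 28 + 38 + 56 + 76 + 133 + 152 + 266 + 532 = 1336
1336 > 1064 → abundant

s(1064) = 1336 (abundant)


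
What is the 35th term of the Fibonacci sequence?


Sequence: 1, 1, 2, 3, 5, 8, 13, 21, 34, 55, 89, 144, 233, 377, 610, 987, 1597, 2584, 4181, 6765, 10946, 17711, 28657, 46368, 75025, 121393, 196418, 317811, 514229, 832040, 1346269, 2178309, 3524578, 5702887, 9227465
F(35) = 9227465


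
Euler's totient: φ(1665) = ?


1665 = 3^2 × 5 × 37
Prime factors: 3, 5, 37
φ(1665) = 1665 × (1-1/3) × (1-1/5) × (1-1/37)
= 1665 × 2/3 × 4/5 × 36/37 = 864

φ(1665) = 864


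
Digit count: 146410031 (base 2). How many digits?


146410031 in base 2 = 1000101110100000101000101111
Number of digits = 28

28 digits (base 2)


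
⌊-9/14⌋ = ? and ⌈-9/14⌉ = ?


-9/14 = -0.6429
floor = -1
ceil = 0

floor = -1, ceil = 0


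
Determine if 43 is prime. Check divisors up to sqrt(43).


Check divisors up to sqrt(43) = 6.5574
No divisors found.
43 is prime.

Yes, 43 is prime


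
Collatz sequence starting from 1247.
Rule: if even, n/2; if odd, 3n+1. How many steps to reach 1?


1247 → 3742 → 1871 → 5614 → 2807 → 8422 → 4211 → 12634 → 6317 → 18952 → 9476 → 4738 → 2369 → 7108 → 3554 → 1777 → 5332 → 2666 → 1333 → 4000 → 2000 → 1000 → 500 → 250 → 125 → 376 → 188 → 94 → 47 → 142 → 71 → 214 → 107 → 322 → 161 → 484 → 242 → 121 → 364 → 182 → 91 → 274 → 137 → 412 → 206 → 103 → 310 → 155 → 466 → 233 → 700 → 350 → 175 → 526 → 263 → 790 → 395 → 1186 → 593 → 1780 → 890 → 445 → 1336 → 668 → 334 → 167 → 502 → 251 → 754 → 377 → 1132 → 566 → 283 → 850 → 425 → 1276 → 638 → 319 → 958 → 479 → 1438 → 719 → 2158 → 1079 → 3238 → 1619 → 4858 → 2429 → 7288 → 3644 → 1822 → 911 → 2734 → 1367 → 4102 → 2051 → 6154 → 3077 → 9232 → 4616 → 2308 → 1154 → 577 → 1732 → 866 → 433 → 1300 → 650 → 325 → 976 → 488 → 244 → 122 → 61 → 184 → 92 → 46 → 23 → 70 → 35 → 106 → 53 → 160 → 80 → 40 → 20 → 10 → 5 → 16 → 8 → 4 → 2 → 1
Total steps = 132

132 steps


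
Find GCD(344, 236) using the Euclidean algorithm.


344 = 1 * 236 + 108
236 = 2 * 108 + 20
108 = 5 * 20 + 8
20 = 2 * 8 + 4
8 = 2 * 4 + 0
GCD = 4


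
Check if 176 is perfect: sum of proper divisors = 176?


Proper divisors of 176: 1, 2, 4, 8, 11, 16, 22, 44, 88
Sum = 1 + 2 + 4 + 8 + 11 + 16 + 22 + 44 + 88 = 196

No, 176 is not perfect (196 ≠ 176)


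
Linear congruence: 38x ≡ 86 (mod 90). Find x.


GCD(38, 90) = 2 divides 86
Divide: 19x ≡ 43 (mod 45)
x ≡ 7 (mod 45)


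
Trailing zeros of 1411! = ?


floor(1411/5) = 282
floor(1411/25) = 56
floor(1411/125) = 11
floor(1411/625) = 2
Total = 351

351 trailing zeros


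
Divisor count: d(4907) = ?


4907 = 7^1 × 701^1
d(4907) = (1+1) × (1+1) = 4

4 divisors


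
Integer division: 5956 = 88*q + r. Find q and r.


5956 = 88 * 67 + 60
Check: 5896 + 60 = 5956

q = 67, r = 60


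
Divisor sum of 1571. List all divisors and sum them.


Divisors of 1571: 1, 1571
Sum = 1 + 1571 = 1572

σ(1571) = 1572


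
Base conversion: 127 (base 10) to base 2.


127 (base 10) = 127 (decimal)
127 (decimal) = 1111111 (base 2)


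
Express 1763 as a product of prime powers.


1763 / 41 = 43
43 / 43 = 1
1763 = 41 × 43


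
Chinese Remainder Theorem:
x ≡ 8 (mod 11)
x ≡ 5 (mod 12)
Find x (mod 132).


M = 11*12 = 132
M1 = M/11 = 12, M2 = M/12 = 11
M1^(-1) mod 11 = 1, M2^(-1) mod 12 = 11
x = 8*12*1 + 5*11*11 = 701
701 mod 132 = 41
Check: 41 mod 11 = 8 ✓, 41 mod 12 = 5 ✓

x ≡ 41 (mod 132)


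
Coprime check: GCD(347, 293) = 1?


Euclidean algorithm:
347 = 1 * 293 + 54
293 = 5 * 54 + 23
54 = 2 * 23 + 8
23 = 2 * 8 + 7
8 = 1 * 7 + 1
7 = 7 * 1 + 0
GCD(347, 293) = 1

Yes, coprime (GCD = 1)


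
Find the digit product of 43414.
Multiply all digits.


4 × 3 × 4 × 1 × 4 = 192


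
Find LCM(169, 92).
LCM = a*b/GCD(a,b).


GCD(169, 92) = 1
LCM = 169*92/1 = 15548/1 = 15548

LCM = 15548


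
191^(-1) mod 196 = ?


Use the extended Euclidean algorithm on (196, 191); each row r = 196*s + 191*t:
r=196, s=1, t=0
r=191, s=0, t=1
q=1: r=5, s=1, t=-1   [196*(1) + 191*(-1) = 5]
q=38: r=1, s=-38, t=39   [196*(-38) + 191*(39) = 1]
q=5: r=0, s=191, t=-196   [196*(191) + 191*(-196) = 0]
GCD = 1 with t = 39, so 191*(39) ≡ 1 (mod 196)
Inverse = 39 mod 196 = 39
Check: 191 * 39 = 7449 ≡ 1 (mod 196)

191^(-1) ≡ 39 (mod 196)


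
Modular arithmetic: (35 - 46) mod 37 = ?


35 - 46 = -11
-11 mod 37 = 26


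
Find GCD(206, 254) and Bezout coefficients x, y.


Tabular extended Euclidean (each row: r = 206*s + 254*t):
r=206, s=1, t=0
r=254, s=0, t=1
q=0: r=206, s=1, t=0   [206*(1) + 254*(0) = 206]
q=1: r=48, s=-1, t=1   [206*(-1) + 254*(1) = 48]
q=4: r=14, s=5, t=-4   [206*(5) + 254*(-4) = 14]
q=3: r=6, s=-16, t=13   [206*(-16) + 254*(13) = 6]
q=2: r=2, s=37, t=-30   [206*(37) + 254*(-30) = 2]
q=3: r=0, s=-127, t=103   [206*(-127) + 254*(103) = 0]
GCD = 2; from the row with r=2: x=37, y=-30
Check: 206*(37) + 254*(-30) = 7622 - 7620 = 2

GCD = 2, x = 37, y = -30


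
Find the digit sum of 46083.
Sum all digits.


4 + 6 + 0 + 8 + 3 = 21


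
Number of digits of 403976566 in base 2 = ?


403976566 in base 2 = 11000000101000011000101110110
Number of digits = 29

29 digits (base 2)


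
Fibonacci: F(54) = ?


Sequence: 1, 1, 2, 3, 5, 8, 13, 21, 34, 55, 89, 144, 233, 377, 610, 987, 1597, 2584, 4181, 6765, 10946, 17711, 28657, 46368, 75025, 121393, 196418, 317811, 514229, 832040, 1346269, 2178309, 3524578, 5702887, 9227465, 14930352, 24157817, 39088169, 63245986, 102334155, 165580141, 267914296, 433494437, 701408733, 1134903170, 1836311903, 2971215073, 4807526976, 7778742049, 12586269025, 20365011074, 32951280099, 53316291173, 86267571272
F(54) = 86267571272


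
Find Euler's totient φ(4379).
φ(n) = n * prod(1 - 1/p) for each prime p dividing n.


4379 = 29 × 151
Prime factors: 29, 151
φ(4379) = 4379 × (1-1/29) × (1-1/151)
= 4379 × 28/29 × 150/151 = 4200

φ(4379) = 4200


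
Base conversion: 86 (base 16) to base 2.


86 (base 16) = 134 (decimal)
134 (decimal) = 10000110 (base 2)


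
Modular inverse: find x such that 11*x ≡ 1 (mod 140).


Use the extended Euclidean algorithm on (140, 11); each row r = 140*s + 11*t:
r=140, s=1, t=0
r=11, s=0, t=1
q=12: r=8, s=1, t=-12   [140*(1) + 11*(-12) = 8]
q=1: r=3, s=-1, t=13   [140*(-1) + 11*(13) = 3]
q=2: r=2, s=3, t=-38   [140*(3) + 11*(-38) = 2]
q=1: r=1, s=-4, t=51   [140*(-4) + 11*(51) = 1]
q=2: r=0, s=11, t=-140   [140*(11) + 11*(-140) = 0]
GCD = 1 with t = 51, so 11*(51) ≡ 1 (mod 140)
Inverse = 51 mod 140 = 51
Check: 11 * 51 = 561 ≡ 1 (mod 140)

11^(-1) ≡ 51 (mod 140)


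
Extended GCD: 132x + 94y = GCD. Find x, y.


Tabular extended Euclidean (each row: r = 132*s + 94*t):
r=132, s=1, t=0
r=94, s=0, t=1
q=1: r=38, s=1, t=-1   [132*(1) + 94*(-1) = 38]
q=2: r=18, s=-2, t=3   [132*(-2) + 94*(3) = 18]
q=2: r=2, s=5, t=-7   [132*(5) + 94*(-7) = 2]
q=9: r=0, s=-47, t=66   [132*(-47) + 94*(66) = 0]
GCD = 2; from the row with r=2: x=5, y=-7
Check: 132*(5) + 94*(-7) = 660 - 658 = 2

GCD = 2, x = 5, y = -7


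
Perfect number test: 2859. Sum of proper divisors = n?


Proper divisors of 2859: 1, 3, 953
Sum = 1 + 3 + 953 = 957

No, 2859 is not perfect (957 ≠ 2859)


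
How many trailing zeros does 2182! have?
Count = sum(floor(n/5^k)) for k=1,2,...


floor(2182/5) = 436
floor(2182/25) = 87
floor(2182/125) = 17
floor(2182/625) = 3
Total = 543

543 trailing zeros


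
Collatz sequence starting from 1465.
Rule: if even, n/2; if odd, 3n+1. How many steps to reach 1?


1465 → 4396 → 2198 → 1099 → 3298 → 1649 → 4948 → 2474 → 1237 → 3712 → 1856 → 928 → 464 → 232 → 116 → 58 → 29 → 88 → 44 → 22 → 11 → 34 → 17 → 52 → 26 → 13 → 40 → 20 → 10 → 5 → 16 → 8 → 4 → 2 → 1
Total steps = 34

34 steps


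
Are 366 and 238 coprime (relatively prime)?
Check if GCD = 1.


Euclidean algorithm:
366 = 1 * 238 + 128
238 = 1 * 128 + 110
128 = 1 * 110 + 18
110 = 6 * 18 + 2
18 = 9 * 2 + 0
GCD(366, 238) = 2

No, not coprime (GCD = 2)


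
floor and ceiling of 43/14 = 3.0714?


43/14 = 3.0714
floor = 3
ceil = 4

floor = 3, ceil = 4


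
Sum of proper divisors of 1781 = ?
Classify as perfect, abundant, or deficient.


Proper divisors: 1, 13, 137
Sum = 1 + 13 + 137 = 151
151 < 1781 → deficient

s(1781) = 151 (deficient)


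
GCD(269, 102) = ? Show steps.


269 = 2 * 102 + 65
102 = 1 * 65 + 37
65 = 1 * 37 + 28
37 = 1 * 28 + 9
28 = 3 * 9 + 1
9 = 9 * 1 + 0
GCD = 1


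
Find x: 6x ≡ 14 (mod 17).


GCD(6, 17) = 1, unique solution
a^(-1) mod 17 = 3
x = 3 * 14 mod 17 = 8

x ≡ 8 (mod 17)


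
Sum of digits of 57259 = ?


5 + 7 + 2 + 5 + 9 = 28


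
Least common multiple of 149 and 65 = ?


GCD(149, 65) = 1
LCM = 149*65/1 = 9685/1 = 9685

LCM = 9685


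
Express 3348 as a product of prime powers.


3348 / 2 = 1674
1674 / 2 = 837
837 / 3 = 279
279 / 3 = 93
93 / 3 = 31
31 / 31 = 1
3348 = 2^2 × 3^3 × 31


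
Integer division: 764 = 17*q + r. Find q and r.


764 = 17 * 44 + 16
Check: 748 + 16 = 764

q = 44, r = 16


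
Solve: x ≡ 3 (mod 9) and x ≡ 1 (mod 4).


M = 9*4 = 36
M1 = M/9 = 4, M2 = M/4 = 9
M1^(-1) mod 9 = 7, M2^(-1) mod 4 = 1
x = 3*4*7 + 1*9*1 = 93
93 mod 36 = 21
Check: 21 mod 9 = 3 ✓, 21 mod 4 = 1 ✓

x ≡ 21 (mod 36)


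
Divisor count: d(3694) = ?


3694 = 2^1 × 1847^1
d(3694) = (1+1) × (1+1) = 4

4 divisors


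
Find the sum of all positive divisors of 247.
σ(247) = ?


Divisors of 247: 1, 13, 19, 247
Sum = 1 + 13 + 19 + 247 = 280

σ(247) = 280


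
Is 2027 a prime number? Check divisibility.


Check divisors up to sqrt(2027) = 45.0222
No divisors found.
2027 is prime.

Yes, 2027 is prime


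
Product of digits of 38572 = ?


3 × 8 × 5 × 7 × 2 = 1680


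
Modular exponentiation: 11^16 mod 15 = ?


11^1 mod 15 = 11
11^2 mod 15 = 1
11^3 mod 15 = 11
11^4 mod 15 = 1
11^5 mod 15 = 11
11^6 mod 15 = 1
11^7 mod 15 = 11
11^8 mod 15 = 1
11^9 mod 15 = 11
11^10 mod 15 = 1
11^11 mod 15 = 11
11^12 mod 15 = 1
11^13 mod 15 = 11
11^14 mod 15 = 1
11^15 mod 15 = 11
11^16 mod 15 = 1


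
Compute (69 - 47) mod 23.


69 - 47 = 22
22 mod 23 = 22


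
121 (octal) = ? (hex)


121 (base 8) = 81 (decimal)
81 (decimal) = 51 (base 16)


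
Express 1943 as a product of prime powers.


1943 / 29 = 67
67 / 67 = 1
1943 = 29 × 67


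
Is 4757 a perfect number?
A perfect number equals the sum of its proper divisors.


Proper divisors of 4757: 1, 67, 71
Sum = 1 + 67 + 71 = 139

No, 4757 is not perfect (139 ≠ 4757)


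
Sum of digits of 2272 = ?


2 + 2 + 7 + 2 = 13


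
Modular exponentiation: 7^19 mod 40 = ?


7^1 mod 40 = 7
7^2 mod 40 = 9
7^3 mod 40 = 23
7^4 mod 40 = 1
7^5 mod 40 = 7
7^6 mod 40 = 9
7^7 mod 40 = 23
7^8 mod 40 = 1
7^9 mod 40 = 7
7^10 mod 40 = 9
7^11 mod 40 = 23
7^12 mod 40 = 1
7^13 mod 40 = 7
7^14 mod 40 = 9
7^15 mod 40 = 23
7^16 mod 40 = 1
7^17 mod 40 = 7
7^18 mod 40 = 9
7^19 mod 40 = 23


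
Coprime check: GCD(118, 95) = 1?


Euclidean algorithm:
118 = 1 * 95 + 23
95 = 4 * 23 + 3
23 = 7 * 3 + 2
3 = 1 * 2 + 1
2 = 2 * 1 + 0
GCD(118, 95) = 1

Yes, coprime (GCD = 1)


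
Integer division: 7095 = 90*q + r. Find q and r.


7095 = 90 * 78 + 75
Check: 7020 + 75 = 7095

q = 78, r = 75


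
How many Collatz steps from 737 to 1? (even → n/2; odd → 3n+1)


737 → 2212 → 1106 → 553 → 1660 → 830 → 415 → 1246 → 623 → 1870 → 935 → 2806 → 1403 → 4210 → 2105 → 6316 → 3158 → 1579 → 4738 → 2369 → 7108 → 3554 → 1777 → 5332 → 2666 → 1333 → 4000 → 2000 → 1000 → 500 → 250 → 125 → 376 → 188 → 94 → 47 → 142 → 71 → 214 → 107 → 322 → 161 → 484 → 242 → 121 → 364 → 182 → 91 → 274 → 137 → 412 → 206 → 103 → 310 → 155 → 466 → 233 → 700 → 350 → 175 → 526 → 263 → 790 → 395 → 1186 → 593 → 1780 → 890 → 445 → 1336 → 668 → 334 → 167 → 502 → 251 → 754 → 377 → 1132 → 566 → 283 → 850 → 425 → 1276 → 638 → 319 → 958 → 479 → 1438 → 719 → 2158 → 1079 → 3238 → 1619 → 4858 → 2429 → 7288 → 3644 → 1822 → 911 → 2734 → 1367 → 4102 → 2051 → 6154 → 3077 → 9232 → 4616 → 2308 → 1154 → 577 → 1732 → 866 → 433 → 1300 → 650 → 325 → 976 → 488 → 244 → 122 → 61 → 184 → 92 → 46 → 23 → 70 → 35 → 106 → 53 → 160 → 80 → 40 → 20 → 10 → 5 → 16 → 8 → 4 → 2 → 1
Total steps = 139

139 steps


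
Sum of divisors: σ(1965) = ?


Divisors of 1965: 1, 3, 5, 15, 131, 393, 655, 1965
Sum = 1 + 3 + 5 + 15 + 131 + 393 + 655 + 1965 = 3168

σ(1965) = 3168


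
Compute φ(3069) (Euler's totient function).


3069 = 3^2 × 11 × 31
Prime factors: 3, 11, 31
φ(3069) = 3069 × (1-1/3) × (1-1/11) × (1-1/31)
= 3069 × 2/3 × 10/11 × 30/31 = 1800

φ(3069) = 1800


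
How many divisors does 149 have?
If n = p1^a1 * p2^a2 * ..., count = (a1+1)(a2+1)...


149 = 149^1
d(149) = (1+1) = 2

2 divisors


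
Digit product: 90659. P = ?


9 × 0 × 6 × 5 × 9 = 0


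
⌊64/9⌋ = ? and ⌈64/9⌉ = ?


64/9 = 7.1111
floor = 7
ceil = 8

floor = 7, ceil = 8


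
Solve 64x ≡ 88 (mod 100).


GCD(64, 100) = 4 divides 88
Divide: 16x ≡ 22 (mod 25)
x ≡ 17 (mod 25)


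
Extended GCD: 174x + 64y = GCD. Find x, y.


Tabular extended Euclidean (each row: r = 174*s + 64*t):
r=174, s=1, t=0
r=64, s=0, t=1
q=2: r=46, s=1, t=-2   [174*(1) + 64*(-2) = 46]
q=1: r=18, s=-1, t=3   [174*(-1) + 64*(3) = 18]
q=2: r=10, s=3, t=-8   [174*(3) + 64*(-8) = 10]
q=1: r=8, s=-4, t=11   [174*(-4) + 64*(11) = 8]
q=1: r=2, s=7, t=-19   [174*(7) + 64*(-19) = 2]
q=4: r=0, s=-32, t=87   [174*(-32) + 64*(87) = 0]
GCD = 2; from the row with r=2: x=7, y=-19
Check: 174*(7) + 64*(-19) = 1218 - 1216 = 2

GCD = 2, x = 7, y = -19


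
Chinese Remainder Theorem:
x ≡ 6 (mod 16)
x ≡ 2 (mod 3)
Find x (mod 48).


M = 16*3 = 48
M1 = M/16 = 3, M2 = M/3 = 16
M1^(-1) mod 16 = 11, M2^(-1) mod 3 = 1
x = 6*3*11 + 2*16*1 = 230
230 mod 48 = 38
Check: 38 mod 16 = 6 ✓, 38 mod 3 = 2 ✓

x ≡ 38 (mod 48)


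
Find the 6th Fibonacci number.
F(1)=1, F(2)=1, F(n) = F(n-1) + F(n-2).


Sequence: 1, 1, 2, 3, 5, 8
F(6) = 8


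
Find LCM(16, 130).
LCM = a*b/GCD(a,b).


GCD(16, 130) = 2
LCM = 16*130/2 = 2080/2 = 1040

LCM = 1040


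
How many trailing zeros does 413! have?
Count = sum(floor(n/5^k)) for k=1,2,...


floor(413/5) = 82
floor(413/25) = 16
floor(413/125) = 3
Total = 101

101 trailing zeros


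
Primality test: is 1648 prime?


1648 / 2 = 824 (exact division)
1648 is NOT prime.

No, 1648 is not prime


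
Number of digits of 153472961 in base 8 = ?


153472961 in base 8 = 1111347701
Number of digits = 10

10 digits (base 8)


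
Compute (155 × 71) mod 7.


155 × 71 = 11005
11005 mod 7 = 1


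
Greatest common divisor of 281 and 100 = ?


281 = 2 * 100 + 81
100 = 1 * 81 + 19
81 = 4 * 19 + 5
19 = 3 * 5 + 4
5 = 1 * 4 + 1
4 = 4 * 1 + 0
GCD = 1


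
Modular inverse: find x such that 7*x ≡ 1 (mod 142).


Use the extended Euclidean algorithm on (142, 7); each row r = 142*s + 7*t:
r=142, s=1, t=0
r=7, s=0, t=1
q=20: r=2, s=1, t=-20   [142*(1) + 7*(-20) = 2]
q=3: r=1, s=-3, t=61   [142*(-3) + 7*(61) = 1]
q=2: r=0, s=7, t=-142   [142*(7) + 7*(-142) = 0]
GCD = 1 with t = 61, so 7*(61) ≡ 1 (mod 142)
Inverse = 61 mod 142 = 61
Check: 7 * 61 = 427 ≡ 1 (mod 142)

7^(-1) ≡ 61 (mod 142)


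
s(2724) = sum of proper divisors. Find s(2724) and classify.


Proper divisors: 1, 2, 3, 4, 6, 12, 227, 454, 681, 908, 1362
Sum = 1 + 2 + 3 + 4 + 6 + 12 + 227 + 454 + 681 + 908 + 1362 = 3660
3660 > 2724 → abundant

s(2724) = 3660 (abundant)


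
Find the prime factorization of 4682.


4682 / 2 = 2341
2341 / 2341 = 1
4682 = 2 × 2341


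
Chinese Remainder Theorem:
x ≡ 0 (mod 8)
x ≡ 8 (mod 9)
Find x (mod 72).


M = 8*9 = 72
M1 = M/8 = 9, M2 = M/9 = 8
M1^(-1) mod 8 = 1, M2^(-1) mod 9 = 8
x = 0*9*1 + 8*8*8 = 512
512 mod 72 = 8
Check: 8 mod 8 = 0 ✓, 8 mod 9 = 8 ✓

x ≡ 8 (mod 72)


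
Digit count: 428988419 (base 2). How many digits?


428988419 in base 2 = 11001100100011101100000000011
Number of digits = 29

29 digits (base 2)


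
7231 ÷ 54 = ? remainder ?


7231 = 54 * 133 + 49
Check: 7182 + 49 = 7231

q = 133, r = 49


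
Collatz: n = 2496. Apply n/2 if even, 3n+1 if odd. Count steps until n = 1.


2496 → 1248 → 624 → 312 → 156 → 78 → 39 → 118 → 59 → 178 → 89 → 268 → 134 → 67 → 202 → 101 → 304 → 152 → 76 → 38 → 19 → 58 → 29 → 88 → 44 → 22 → 11 → 34 → 17 → 52 → 26 → 13 → 40 → 20 → 10 → 5 → 16 → 8 → 4 → 2 → 1
Total steps = 40

40 steps


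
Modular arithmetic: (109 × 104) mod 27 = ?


109 × 104 = 11336
11336 mod 27 = 23


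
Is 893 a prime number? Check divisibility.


893 / 19 = 47 (exact division)
893 is NOT prime.

No, 893 is not prime


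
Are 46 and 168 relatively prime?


Euclidean algorithm:
168 = 3 * 46 + 30
46 = 1 * 30 + 16
30 = 1 * 16 + 14
16 = 1 * 14 + 2
14 = 7 * 2 + 0
GCD(46, 168) = 2

No, not coprime (GCD = 2)


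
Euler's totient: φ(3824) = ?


3824 = 2^4 × 239
Prime factors: 2, 239
φ(3824) = 3824 × (1-1/2) × (1-1/239)
= 3824 × 1/2 × 238/239 = 1904

φ(3824) = 1904


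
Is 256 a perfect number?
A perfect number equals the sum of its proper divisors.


Proper divisors of 256: 1, 2, 4, 8, 16, 32, 64, 128
Sum = 1 + 2 + 4 + 8 + 16 + 32 + 64 + 128 = 255

No, 256 is not perfect (255 ≠ 256)


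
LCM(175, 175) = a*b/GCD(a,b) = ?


GCD(175, 175) = 175
LCM = 175*175/175 = 30625/175 = 175

LCM = 175


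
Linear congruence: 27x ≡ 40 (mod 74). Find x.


GCD(27, 74) = 1, unique solution
a^(-1) mod 74 = 11
x = 11 * 40 mod 74 = 70

x ≡ 70 (mod 74)


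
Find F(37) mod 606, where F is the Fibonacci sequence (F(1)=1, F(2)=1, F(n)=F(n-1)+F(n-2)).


F(k) mod 606 for k=1..37:
1, 1, 2, 3, 5, 8, 13, 21, 34, 55, 89, 144, 233, 377, 4, 381, 385, 160, 545, 99, 38, 137, 175, 312, 487, 193, 74, 267, 341, 2, 343, 345, 82, 427, 509, 330, 233
F(37) mod 606 = 233


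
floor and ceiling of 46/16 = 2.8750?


46/16 = 2.8750
floor = 2
ceil = 3

floor = 2, ceil = 3


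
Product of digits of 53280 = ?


5 × 3 × 2 × 8 × 0 = 0


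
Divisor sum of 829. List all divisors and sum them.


Divisors of 829: 1, 829
Sum = 1 + 829 = 830

σ(829) = 830


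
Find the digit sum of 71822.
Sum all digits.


7 + 1 + 8 + 2 + 2 = 20


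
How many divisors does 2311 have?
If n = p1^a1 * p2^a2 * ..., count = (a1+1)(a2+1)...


2311 = 2311^1
d(2311) = (1+1) = 2

2 divisors


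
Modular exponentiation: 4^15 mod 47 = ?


4^1 mod 47 = 4
4^2 mod 47 = 16
4^3 mod 47 = 17
4^4 mod 47 = 21
4^5 mod 47 = 37
4^6 mod 47 = 7
4^7 mod 47 = 28
4^8 mod 47 = 18
4^9 mod 47 = 25
4^10 mod 47 = 6
4^11 mod 47 = 24
4^12 mod 47 = 2
4^13 mod 47 = 8
4^14 mod 47 = 32
4^15 mod 47 = 34


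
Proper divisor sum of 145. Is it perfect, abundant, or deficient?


Proper divisors: 1, 5, 29
Sum = 1 + 5 + 29 = 35
35 < 145 → deficient

s(145) = 35 (deficient)


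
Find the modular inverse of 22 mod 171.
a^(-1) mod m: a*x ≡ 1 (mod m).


Use the extended Euclidean algorithm on (171, 22); each row r = 171*s + 22*t:
r=171, s=1, t=0
r=22, s=0, t=1
q=7: r=17, s=1, t=-7   [171*(1) + 22*(-7) = 17]
q=1: r=5, s=-1, t=8   [171*(-1) + 22*(8) = 5]
q=3: r=2, s=4, t=-31   [171*(4) + 22*(-31) = 2]
q=2: r=1, s=-9, t=70   [171*(-9) + 22*(70) = 1]
q=2: r=0, s=22, t=-171   [171*(22) + 22*(-171) = 0]
GCD = 1 with t = 70, so 22*(70) ≡ 1 (mod 171)
Inverse = 70 mod 171 = 70
Check: 22 * 70 = 1540 ≡ 1 (mod 171)

22^(-1) ≡ 70 (mod 171)


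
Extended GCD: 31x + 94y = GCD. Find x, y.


Tabular extended Euclidean (each row: r = 31*s + 94*t):
r=31, s=1, t=0
r=94, s=0, t=1
q=0: r=31, s=1, t=0   [31*(1) + 94*(0) = 31]
q=3: r=1, s=-3, t=1   [31*(-3) + 94*(1) = 1]
q=31: r=0, s=94, t=-31   [31*(94) + 94*(-31) = 0]
GCD = 1; from the row with r=1: x=-3, y=1
Check: 31*(-3) + 94*(1) = -93 + 94 = 1

GCD = 1, x = -3, y = 1


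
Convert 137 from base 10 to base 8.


137 (base 10) = 137 (decimal)
137 (decimal) = 211 (base 8)


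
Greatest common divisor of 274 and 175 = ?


274 = 1 * 175 + 99
175 = 1 * 99 + 76
99 = 1 * 76 + 23
76 = 3 * 23 + 7
23 = 3 * 7 + 2
7 = 3 * 2 + 1
2 = 2 * 1 + 0
GCD = 1


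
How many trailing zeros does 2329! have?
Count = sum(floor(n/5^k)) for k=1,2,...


floor(2329/5) = 465
floor(2329/25) = 93
floor(2329/125) = 18
floor(2329/625) = 3
Total = 579

579 trailing zeros


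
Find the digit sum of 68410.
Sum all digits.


6 + 8 + 4 + 1 + 0 = 19


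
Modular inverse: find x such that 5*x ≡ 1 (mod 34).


Use the extended Euclidean algorithm on (34, 5); each row r = 34*s + 5*t:
r=34, s=1, t=0
r=5, s=0, t=1
q=6: r=4, s=1, t=-6   [34*(1) + 5*(-6) = 4]
q=1: r=1, s=-1, t=7   [34*(-1) + 5*(7) = 1]
q=4: r=0, s=5, t=-34   [34*(5) + 5*(-34) = 0]
GCD = 1 with t = 7, so 5*(7) ≡ 1 (mod 34)
Inverse = 7 mod 34 = 7
Check: 5 * 7 = 35 ≡ 1 (mod 34)

5^(-1) ≡ 7 (mod 34)


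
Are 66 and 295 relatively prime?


Euclidean algorithm:
295 = 4 * 66 + 31
66 = 2 * 31 + 4
31 = 7 * 4 + 3
4 = 1 * 3 + 1
3 = 3 * 1 + 0
GCD(66, 295) = 1

Yes, coprime (GCD = 1)


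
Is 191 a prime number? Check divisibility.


Check divisors up to sqrt(191) = 13.8203
No divisors found.
191 is prime.

Yes, 191 is prime


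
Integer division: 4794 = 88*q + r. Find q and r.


4794 = 88 * 54 + 42
Check: 4752 + 42 = 4794

q = 54, r = 42


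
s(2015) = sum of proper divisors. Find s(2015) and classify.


Proper divisors: 1, 5, 13, 31, 65, 155, 403
Sum = 1 + 5 + 13 + 31 + 65 + 155 + 403 = 673
673 < 2015 → deficient

s(2015) = 673 (deficient)


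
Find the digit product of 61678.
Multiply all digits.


6 × 1 × 6 × 7 × 8 = 2016


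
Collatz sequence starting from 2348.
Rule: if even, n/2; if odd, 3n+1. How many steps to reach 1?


2348 → 1174 → 587 → 1762 → 881 → 2644 → 1322 → 661 → 1984 → 992 → 496 → 248 → 124 → 62 → 31 → 94 → 47 → 142 → 71 → 214 → 107 → 322 → 161 → 484 → 242 → 121 → 364 → 182 → 91 → 274 → 137 → 412 → 206 → 103 → 310 → 155 → 466 → 233 → 700 → 350 → 175 → 526 → 263 → 790 → 395 → 1186 → 593 → 1780 → 890 → 445 → 1336 → 668 → 334 → 167 → 502 → 251 → 754 → 377 → 1132 → 566 → 283 → 850 → 425 → 1276 → 638 → 319 → 958 → 479 → 1438 → 719 → 2158 → 1079 → 3238 → 1619 → 4858 → 2429 → 7288 → 3644 → 1822 → 911 → 2734 → 1367 → 4102 → 2051 → 6154 → 3077 → 9232 → 4616 → 2308 → 1154 → 577 → 1732 → 866 → 433 → 1300 → 650 → 325 → 976 → 488 → 244 → 122 → 61 → 184 → 92 → 46 → 23 → 70 → 35 → 106 → 53 → 160 → 80 → 40 → 20 → 10 → 5 → 16 → 8 → 4 → 2 → 1
Total steps = 120

120 steps
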